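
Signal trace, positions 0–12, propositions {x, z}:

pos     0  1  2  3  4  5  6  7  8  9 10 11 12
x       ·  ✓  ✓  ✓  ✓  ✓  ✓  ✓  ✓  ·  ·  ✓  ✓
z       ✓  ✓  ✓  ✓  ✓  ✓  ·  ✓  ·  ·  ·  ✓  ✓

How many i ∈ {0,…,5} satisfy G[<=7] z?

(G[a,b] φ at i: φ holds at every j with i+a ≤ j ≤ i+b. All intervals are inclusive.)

Evaluate at each i in [0,5]:
  i=0: ✗ (fails at j=6)
  i=1: ✗ (fails at j=6)
  i=2: ✗ (fails at j=6)
  i=3: ✗ (fails at j=6)
  i=4: ✗ (fails at j=6)
  i=5: ✗ (fails at j=6)
Positions where it holds: {} → 0.

0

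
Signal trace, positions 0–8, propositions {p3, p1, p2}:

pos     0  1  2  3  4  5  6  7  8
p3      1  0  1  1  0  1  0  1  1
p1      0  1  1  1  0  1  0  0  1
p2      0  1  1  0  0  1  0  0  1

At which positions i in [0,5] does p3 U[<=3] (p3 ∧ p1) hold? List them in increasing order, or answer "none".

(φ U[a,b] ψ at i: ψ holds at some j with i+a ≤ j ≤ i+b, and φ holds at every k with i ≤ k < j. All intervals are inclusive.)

2, 3, 5

Evaluate at each i in [0,5]:
  i=0: ✗ (lhs fails at k=1 before rhs at j=2)
  i=1: ✗ (lhs fails at k=1 before rhs at j=2)
  i=2: ✓ (rhs at j=2)
  i=3: ✓ (rhs at j=3)
  i=4: ✗ (lhs fails at k=4 before rhs at j=5)
  i=5: ✓ (rhs at j=5)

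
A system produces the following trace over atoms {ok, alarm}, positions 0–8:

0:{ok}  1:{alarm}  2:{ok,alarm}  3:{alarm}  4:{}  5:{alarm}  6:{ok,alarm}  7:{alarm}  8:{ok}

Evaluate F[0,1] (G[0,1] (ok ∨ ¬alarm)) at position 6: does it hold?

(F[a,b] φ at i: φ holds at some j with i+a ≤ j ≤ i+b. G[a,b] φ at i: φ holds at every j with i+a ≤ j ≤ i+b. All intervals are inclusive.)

Check G[0,1] (ok ∨ ¬alarm) at each j in [6,7]:
  j=6: fails at 7
  j=7: fails at 7
No position in the window satisfies it → formula fails.

No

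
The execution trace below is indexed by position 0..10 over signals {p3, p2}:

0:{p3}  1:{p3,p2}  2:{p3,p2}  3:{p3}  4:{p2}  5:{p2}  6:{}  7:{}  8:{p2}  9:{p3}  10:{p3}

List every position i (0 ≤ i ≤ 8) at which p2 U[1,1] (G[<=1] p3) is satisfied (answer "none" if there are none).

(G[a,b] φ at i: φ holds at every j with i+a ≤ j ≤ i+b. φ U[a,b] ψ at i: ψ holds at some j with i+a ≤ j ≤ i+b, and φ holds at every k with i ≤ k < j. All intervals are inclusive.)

1, 8

Evaluate at each i in [0,8]:
  i=0: ✗ (lhs fails at k=0 before rhs at j=1)
  i=1: ✓ (rhs at j=2; lhs holds on [1,1])
  i=2: ✗ (no rhs in [3,3])
  i=3: ✗ (no rhs in [4,4])
  i=4: ✗ (no rhs in [5,5])
  i=5: ✗ (no rhs in [6,6])
  i=6: ✗ (no rhs in [7,7])
  i=7: ✗ (no rhs in [8,8])
  i=8: ✓ (rhs at j=9; lhs holds on [8,8])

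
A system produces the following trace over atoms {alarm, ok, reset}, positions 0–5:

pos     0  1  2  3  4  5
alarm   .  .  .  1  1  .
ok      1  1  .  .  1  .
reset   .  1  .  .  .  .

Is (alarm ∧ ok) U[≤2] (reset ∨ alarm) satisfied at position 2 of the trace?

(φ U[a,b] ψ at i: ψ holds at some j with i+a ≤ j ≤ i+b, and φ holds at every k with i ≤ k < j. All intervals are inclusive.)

False

Need some j in [2,4] with (reset ∨ alarm), and (alarm ∧ ok) at every k in [2,j-1].
  j=2: (reset ∨ alarm) false.
  j=3: (reset ∨ alarm) holds, but (alarm ∧ ok) fails at k=2 → not this j.
  j=4: (reset ∨ alarm) holds, but (alarm ∧ ok) fails at k=2 → not this j.
No j in the window works → until fails.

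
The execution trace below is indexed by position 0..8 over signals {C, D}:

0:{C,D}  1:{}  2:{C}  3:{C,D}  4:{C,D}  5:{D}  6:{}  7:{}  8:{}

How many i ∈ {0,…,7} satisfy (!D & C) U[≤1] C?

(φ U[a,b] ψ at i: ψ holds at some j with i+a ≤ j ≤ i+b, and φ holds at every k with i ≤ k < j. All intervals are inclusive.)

4

Evaluate at each i in [0,7]:
  i=0: ✓ (rhs at j=0)
  i=1: ✗ (lhs fails at k=1 before rhs at j=2)
  i=2: ✓ (rhs at j=2)
  i=3: ✓ (rhs at j=3)
  i=4: ✓ (rhs at j=4)
  i=5: ✗ (no rhs in [5,6])
  i=6: ✗ (no rhs in [6,7])
  i=7: ✗ (no rhs in [7,8])
Positions where it holds: {0, 2, 3, 4} → 4.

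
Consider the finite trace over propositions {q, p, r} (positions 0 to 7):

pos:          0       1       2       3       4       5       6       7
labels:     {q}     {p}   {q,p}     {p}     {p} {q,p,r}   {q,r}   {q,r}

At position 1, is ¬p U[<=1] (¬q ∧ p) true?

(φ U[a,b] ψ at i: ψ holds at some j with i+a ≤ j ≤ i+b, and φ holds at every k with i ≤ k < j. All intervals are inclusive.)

Need some j in [1,2] with (¬q ∧ p), and ¬p at every k in [1,j-1].
  j=1: (¬q ∧ p) holds; no prefix to check → satisfied.

Yes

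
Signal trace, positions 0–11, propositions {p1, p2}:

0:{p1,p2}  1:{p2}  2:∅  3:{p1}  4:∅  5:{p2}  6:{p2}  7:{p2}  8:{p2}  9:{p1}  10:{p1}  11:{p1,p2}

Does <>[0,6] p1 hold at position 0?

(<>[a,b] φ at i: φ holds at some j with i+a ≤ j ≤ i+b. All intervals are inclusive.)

Check p1 at each j in [0,6]:
  j=0: true
  j=1: false
  j=2: false
  j=3: true
  j=4: false
  j=5: false
  j=6: false
Found at j=0 → formula holds.

True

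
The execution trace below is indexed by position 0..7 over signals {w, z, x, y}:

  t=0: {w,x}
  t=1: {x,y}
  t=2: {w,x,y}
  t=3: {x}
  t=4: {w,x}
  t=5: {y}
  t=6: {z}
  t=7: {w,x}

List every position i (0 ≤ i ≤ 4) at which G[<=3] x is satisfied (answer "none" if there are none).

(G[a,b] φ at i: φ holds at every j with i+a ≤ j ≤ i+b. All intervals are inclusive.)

0, 1

Evaluate at each i in [0,4]:
  i=0: ✓ (all of [0,3])
  i=1: ✓ (all of [1,4])
  i=2: ✗ (fails at j=5)
  i=3: ✗ (fails at j=5)
  i=4: ✗ (fails at j=5)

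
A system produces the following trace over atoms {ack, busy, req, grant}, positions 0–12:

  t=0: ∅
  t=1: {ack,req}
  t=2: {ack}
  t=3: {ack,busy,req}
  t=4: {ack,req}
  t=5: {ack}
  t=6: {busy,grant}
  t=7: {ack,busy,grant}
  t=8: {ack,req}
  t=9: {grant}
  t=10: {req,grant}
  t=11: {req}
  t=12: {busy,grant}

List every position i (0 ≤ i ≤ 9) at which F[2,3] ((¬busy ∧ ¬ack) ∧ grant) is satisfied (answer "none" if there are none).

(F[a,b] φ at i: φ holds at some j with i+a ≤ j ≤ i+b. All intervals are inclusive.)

Evaluate at each i in [0,9]:
  i=0: ✗ (none in [2,3])
  i=1: ✗ (none in [3,4])
  i=2: ✗ (none in [4,5])
  i=3: ✗ (none in [5,6])
  i=4: ✗ (none in [6,7])
  i=5: ✗ (none in [7,8])
  i=6: ✓ (witness j=9)
  i=7: ✓ (witness j=9)
  i=8: ✓ (witness j=10)
  i=9: ✗ (none in [11,12])

6, 7, 8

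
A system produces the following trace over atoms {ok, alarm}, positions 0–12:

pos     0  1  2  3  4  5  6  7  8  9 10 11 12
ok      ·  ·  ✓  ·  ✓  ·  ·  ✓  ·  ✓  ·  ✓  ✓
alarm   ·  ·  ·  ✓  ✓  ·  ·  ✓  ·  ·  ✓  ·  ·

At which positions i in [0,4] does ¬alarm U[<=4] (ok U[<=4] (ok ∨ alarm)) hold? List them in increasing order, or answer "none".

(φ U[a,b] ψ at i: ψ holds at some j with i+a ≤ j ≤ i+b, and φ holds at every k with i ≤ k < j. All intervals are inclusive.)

Evaluate at each i in [0,4]:
  i=0: ✓ (rhs at j=2; lhs holds on [0,1])
  i=1: ✓ (rhs at j=2; lhs holds on [1,1])
  i=2: ✓ (rhs at j=2)
  i=3: ✓ (rhs at j=3)
  i=4: ✓ (rhs at j=4)

0, 1, 2, 3, 4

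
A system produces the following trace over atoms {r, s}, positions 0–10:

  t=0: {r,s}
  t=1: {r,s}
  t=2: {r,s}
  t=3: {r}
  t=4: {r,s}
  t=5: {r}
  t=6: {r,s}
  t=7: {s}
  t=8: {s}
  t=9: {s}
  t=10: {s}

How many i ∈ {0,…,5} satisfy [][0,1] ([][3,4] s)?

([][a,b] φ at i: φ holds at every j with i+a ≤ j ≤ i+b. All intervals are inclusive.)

Evaluate at each i in [0,5]:
  i=0: ✗ (fails at j=0)
  i=1: ✗ (fails at j=1)
  i=2: ✗ (fails at j=2)
  i=3: ✓ (all of [3,4])
  i=4: ✓ (all of [4,5])
  i=5: ✓ (all of [5,6])
Positions where it holds: {3, 4, 5} → 3.

3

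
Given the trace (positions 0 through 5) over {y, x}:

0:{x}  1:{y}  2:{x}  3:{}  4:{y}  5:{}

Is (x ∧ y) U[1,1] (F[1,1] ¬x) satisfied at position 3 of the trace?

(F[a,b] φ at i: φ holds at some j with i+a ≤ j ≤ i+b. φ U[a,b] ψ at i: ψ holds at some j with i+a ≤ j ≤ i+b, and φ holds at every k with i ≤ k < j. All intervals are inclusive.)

No

Need some j in [4,4] with F[1,1] ¬x, and (x ∧ y) at every k in [3,j-1].
  j=4: F[1,1] ¬x holds, but (x ∧ y) fails at k=3 → not this j.
No j in the window works → until fails.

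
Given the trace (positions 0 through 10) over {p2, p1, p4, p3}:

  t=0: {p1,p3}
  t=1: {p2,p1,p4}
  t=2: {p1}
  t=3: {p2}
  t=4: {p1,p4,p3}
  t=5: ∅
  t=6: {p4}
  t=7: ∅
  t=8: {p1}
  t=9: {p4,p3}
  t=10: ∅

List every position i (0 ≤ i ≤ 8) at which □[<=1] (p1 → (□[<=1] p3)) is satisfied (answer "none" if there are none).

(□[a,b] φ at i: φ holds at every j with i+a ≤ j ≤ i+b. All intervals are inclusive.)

5, 6

Evaluate at each i in [0,8]:
  i=0: ✗ (fails at j=0)
  i=1: ✗ (fails at j=1)
  i=2: ✗ (fails at j=2)
  i=3: ✗ (fails at j=4)
  i=4: ✗ (fails at j=4)
  i=5: ✓ (all of [5,6])
  i=6: ✓ (all of [6,7])
  i=7: ✗ (fails at j=8)
  i=8: ✗ (fails at j=8)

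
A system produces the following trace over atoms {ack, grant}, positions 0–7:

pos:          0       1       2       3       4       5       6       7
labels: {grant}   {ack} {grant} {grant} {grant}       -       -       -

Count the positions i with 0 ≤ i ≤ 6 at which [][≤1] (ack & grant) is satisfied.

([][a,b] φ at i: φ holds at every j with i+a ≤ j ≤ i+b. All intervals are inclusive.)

Evaluate at each i in [0,6]:
  i=0: ✗ (fails at j=0)
  i=1: ✗ (fails at j=1)
  i=2: ✗ (fails at j=2)
  i=3: ✗ (fails at j=3)
  i=4: ✗ (fails at j=4)
  i=5: ✗ (fails at j=5)
  i=6: ✗ (fails at j=6)
Positions where it holds: {} → 0.

0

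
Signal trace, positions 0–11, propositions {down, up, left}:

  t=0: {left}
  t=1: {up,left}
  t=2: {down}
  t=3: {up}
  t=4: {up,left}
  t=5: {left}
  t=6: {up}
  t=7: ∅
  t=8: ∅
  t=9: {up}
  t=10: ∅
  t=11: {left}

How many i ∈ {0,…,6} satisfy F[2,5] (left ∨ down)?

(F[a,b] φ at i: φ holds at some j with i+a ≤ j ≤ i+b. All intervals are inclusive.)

5

Evaluate at each i in [0,6]:
  i=0: ✓ (witness j=2)
  i=1: ✓ (witness j=4)
  i=2: ✓ (witness j=4)
  i=3: ✓ (witness j=5)
  i=4: ✗ (none in [6,9])
  i=5: ✗ (none in [7,10])
  i=6: ✓ (witness j=11)
Positions where it holds: {0, 1, 2, 3, 6} → 5.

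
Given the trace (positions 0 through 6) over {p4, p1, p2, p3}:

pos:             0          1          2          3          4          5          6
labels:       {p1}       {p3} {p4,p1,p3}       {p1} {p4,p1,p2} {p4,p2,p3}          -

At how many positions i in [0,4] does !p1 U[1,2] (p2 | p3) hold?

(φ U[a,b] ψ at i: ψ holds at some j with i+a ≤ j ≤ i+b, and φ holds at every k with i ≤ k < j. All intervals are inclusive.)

1

Evaluate at each i in [0,4]:
  i=0: ✗ (lhs fails at k=0 before rhs at j=1)
  i=1: ✓ (rhs at j=2; lhs holds on [1,1])
  i=2: ✗ (lhs fails at k=2 before rhs at j=4)
  i=3: ✗ (lhs fails at k=3 before rhs at j=4)
  i=4: ✗ (lhs fails at k=4 before rhs at j=5)
Positions where it holds: {1} → 1.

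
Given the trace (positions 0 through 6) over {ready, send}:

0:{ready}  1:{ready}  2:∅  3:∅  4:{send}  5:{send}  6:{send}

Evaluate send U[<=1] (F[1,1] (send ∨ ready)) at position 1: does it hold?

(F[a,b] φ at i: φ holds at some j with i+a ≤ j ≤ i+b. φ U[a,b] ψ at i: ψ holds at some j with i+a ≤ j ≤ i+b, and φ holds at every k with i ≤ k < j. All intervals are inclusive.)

Need some j in [1,2] with F[1,1] (send ∨ ready), and send at every k in [1,j-1].
  j=1: F[1,1] (send ∨ ready) — fails (none in [2,2]).
  j=2: F[1,1] (send ∨ ready) — fails (none in [3,3]).
No j in the window works → until fails.

Does not hold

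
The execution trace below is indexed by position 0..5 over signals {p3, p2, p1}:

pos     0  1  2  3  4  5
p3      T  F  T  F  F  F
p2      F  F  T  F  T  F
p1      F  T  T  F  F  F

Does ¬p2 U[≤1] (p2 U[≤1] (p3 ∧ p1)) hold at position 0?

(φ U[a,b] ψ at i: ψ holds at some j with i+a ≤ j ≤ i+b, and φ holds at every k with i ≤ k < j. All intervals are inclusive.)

Need some j in [0,1] with (p2 U[≤1] (p3 ∧ p1)), and ¬p2 at every k in [0,j-1].
  j=0: (p2 U[≤1] (p3 ∧ p1)) — fails.
  j=1: (p2 U[≤1] (p3 ∧ p1)) — fails.
No j in the window works → until fails.

Does not hold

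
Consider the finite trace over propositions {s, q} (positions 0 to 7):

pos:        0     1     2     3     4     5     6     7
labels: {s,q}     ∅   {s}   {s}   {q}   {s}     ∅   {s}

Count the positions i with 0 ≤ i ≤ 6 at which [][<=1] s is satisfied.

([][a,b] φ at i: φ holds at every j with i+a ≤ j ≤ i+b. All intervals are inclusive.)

Evaluate at each i in [0,6]:
  i=0: ✗ (fails at j=1)
  i=1: ✗ (fails at j=1)
  i=2: ✓ (all of [2,3])
  i=3: ✗ (fails at j=4)
  i=4: ✗ (fails at j=4)
  i=5: ✗ (fails at j=6)
  i=6: ✗ (fails at j=6)
Positions where it holds: {2} → 1.

1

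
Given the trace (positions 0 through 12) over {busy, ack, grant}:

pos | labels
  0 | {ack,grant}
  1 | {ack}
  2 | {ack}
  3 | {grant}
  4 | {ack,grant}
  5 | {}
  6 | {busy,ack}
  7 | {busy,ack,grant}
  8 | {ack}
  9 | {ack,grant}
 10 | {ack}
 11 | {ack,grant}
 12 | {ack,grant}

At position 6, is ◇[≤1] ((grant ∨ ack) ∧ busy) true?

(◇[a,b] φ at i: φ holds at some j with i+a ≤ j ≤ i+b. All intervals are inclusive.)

Holds

Check ((grant ∨ ack) ∧ busy) at each j in [6,7]:
  j=6: true
  j=7: true
Found at j=6 → formula holds.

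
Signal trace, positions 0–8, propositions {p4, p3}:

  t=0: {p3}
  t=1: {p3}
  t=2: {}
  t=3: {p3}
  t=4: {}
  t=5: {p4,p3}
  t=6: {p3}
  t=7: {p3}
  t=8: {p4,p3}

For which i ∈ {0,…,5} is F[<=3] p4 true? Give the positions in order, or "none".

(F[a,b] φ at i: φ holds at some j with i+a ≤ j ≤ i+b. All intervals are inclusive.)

Evaluate at each i in [0,5]:
  i=0: ✗ (none in [0,3])
  i=1: ✗ (none in [1,4])
  i=2: ✓ (witness j=5)
  i=3: ✓ (witness j=5)
  i=4: ✓ (witness j=5)
  i=5: ✓ (witness j=5)

2, 3, 4, 5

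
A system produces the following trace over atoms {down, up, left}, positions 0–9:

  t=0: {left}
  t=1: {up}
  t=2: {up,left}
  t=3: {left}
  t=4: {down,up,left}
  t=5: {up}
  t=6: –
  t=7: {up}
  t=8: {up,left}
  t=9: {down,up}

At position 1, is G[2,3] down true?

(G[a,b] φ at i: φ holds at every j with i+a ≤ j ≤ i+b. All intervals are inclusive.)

False

Check down at every j in [3,4]:
  j=3: false
  j=4: true
Fails at j=3 → formula fails.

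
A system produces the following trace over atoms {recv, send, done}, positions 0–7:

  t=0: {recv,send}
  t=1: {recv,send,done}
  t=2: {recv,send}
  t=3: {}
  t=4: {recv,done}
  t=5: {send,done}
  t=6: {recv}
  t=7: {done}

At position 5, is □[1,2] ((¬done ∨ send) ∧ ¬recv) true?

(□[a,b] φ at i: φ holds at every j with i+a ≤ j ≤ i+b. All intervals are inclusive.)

Does not hold

Check ((¬done ∨ send) ∧ ¬recv) at every j in [6,7]:
  j=6: false
  j=7: false
Fails at j=6 → formula fails.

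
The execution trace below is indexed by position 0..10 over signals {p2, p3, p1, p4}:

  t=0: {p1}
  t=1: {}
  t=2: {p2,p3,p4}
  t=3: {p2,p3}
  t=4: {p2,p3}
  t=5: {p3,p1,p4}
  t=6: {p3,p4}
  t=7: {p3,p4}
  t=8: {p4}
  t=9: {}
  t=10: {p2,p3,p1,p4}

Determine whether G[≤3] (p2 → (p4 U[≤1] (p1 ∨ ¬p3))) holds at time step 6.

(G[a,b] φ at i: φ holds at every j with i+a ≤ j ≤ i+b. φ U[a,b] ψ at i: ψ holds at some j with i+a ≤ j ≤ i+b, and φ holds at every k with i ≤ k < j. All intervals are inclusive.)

Check (p2 → (p4 U[≤1] (p1 ∨ ¬p3))) at every j in [6,9]:
  j=6: antecedent false → ✓
  j=7: antecedent false → ✓
  j=8: antecedent false → ✓
  j=9: antecedent false → ✓
All positions satisfy it → formula holds.

Yes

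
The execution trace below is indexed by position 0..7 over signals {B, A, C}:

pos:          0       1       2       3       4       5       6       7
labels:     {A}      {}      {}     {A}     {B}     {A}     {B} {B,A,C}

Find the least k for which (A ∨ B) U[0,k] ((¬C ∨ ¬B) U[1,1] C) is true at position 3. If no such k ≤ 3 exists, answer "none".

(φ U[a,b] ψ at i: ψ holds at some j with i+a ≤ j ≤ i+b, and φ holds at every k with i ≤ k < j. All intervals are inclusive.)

3

Need earliest j ≥ 3 with ((¬C ∨ ¬B) U[1,1] C), and (A ∨ B) at every k in [3,j-1].
  j=3: rhs fails.
  j=4: rhs fails.
  j=5: rhs fails.
  j=6: rhs holds; lhs holds on [3,5]. k = 3.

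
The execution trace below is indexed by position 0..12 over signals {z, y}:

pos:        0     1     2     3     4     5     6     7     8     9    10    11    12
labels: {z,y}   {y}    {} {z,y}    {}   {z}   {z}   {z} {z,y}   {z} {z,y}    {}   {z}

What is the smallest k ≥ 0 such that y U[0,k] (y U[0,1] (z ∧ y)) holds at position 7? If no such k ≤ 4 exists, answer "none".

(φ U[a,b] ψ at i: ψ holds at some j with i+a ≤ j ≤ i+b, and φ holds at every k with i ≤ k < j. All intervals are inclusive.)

Need earliest j ≥ 7 with (y U[0,1] (z ∧ y)), and y at every k in [7,j-1].
  j=7: rhs fails.
  j=8: rhs holds but lhs fails at k=7.
  j=9: rhs fails.
  j=10: rhs holds but lhs fails at k=7.
  j=11: rhs fails.
No witness within the range → none.

none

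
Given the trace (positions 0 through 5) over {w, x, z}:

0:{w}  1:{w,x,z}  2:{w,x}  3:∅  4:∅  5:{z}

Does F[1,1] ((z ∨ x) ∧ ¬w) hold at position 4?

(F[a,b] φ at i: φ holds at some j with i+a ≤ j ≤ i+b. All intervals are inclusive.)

Yes

Check ((z ∨ x) ∧ ¬w) at each j in [5,5]:
  j=5: true
Found at j=5 → formula holds.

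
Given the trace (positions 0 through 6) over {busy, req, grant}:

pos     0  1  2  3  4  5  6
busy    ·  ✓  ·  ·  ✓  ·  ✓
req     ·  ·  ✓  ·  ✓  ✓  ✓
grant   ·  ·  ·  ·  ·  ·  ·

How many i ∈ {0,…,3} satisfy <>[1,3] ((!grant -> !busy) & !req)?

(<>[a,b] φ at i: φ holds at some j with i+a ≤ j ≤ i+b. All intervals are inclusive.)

3

Evaluate at each i in [0,3]:
  i=0: ✓ (witness j=3)
  i=1: ✓ (witness j=3)
  i=2: ✓ (witness j=3)
  i=3: ✗ (none in [4,6])
Positions where it holds: {0, 1, 2} → 3.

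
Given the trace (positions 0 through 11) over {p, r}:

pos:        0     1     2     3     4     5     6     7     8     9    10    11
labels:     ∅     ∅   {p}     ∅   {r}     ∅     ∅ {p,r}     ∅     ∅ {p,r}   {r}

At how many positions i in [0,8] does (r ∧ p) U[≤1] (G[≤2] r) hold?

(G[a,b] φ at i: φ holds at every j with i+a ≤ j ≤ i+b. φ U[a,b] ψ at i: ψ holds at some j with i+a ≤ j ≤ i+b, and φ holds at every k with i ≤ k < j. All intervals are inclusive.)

0

Evaluate at each i in [0,8]:
  i=0: ✗ (no rhs in [0,1])
  i=1: ✗ (no rhs in [1,2])
  i=2: ✗ (no rhs in [2,3])
  i=3: ✗ (no rhs in [3,4])
  i=4: ✗ (no rhs in [4,5])
  i=5: ✗ (no rhs in [5,6])
  i=6: ✗ (no rhs in [6,7])
  i=7: ✗ (no rhs in [7,8])
  i=8: ✗ (no rhs in [8,9])
Positions where it holds: {} → 0.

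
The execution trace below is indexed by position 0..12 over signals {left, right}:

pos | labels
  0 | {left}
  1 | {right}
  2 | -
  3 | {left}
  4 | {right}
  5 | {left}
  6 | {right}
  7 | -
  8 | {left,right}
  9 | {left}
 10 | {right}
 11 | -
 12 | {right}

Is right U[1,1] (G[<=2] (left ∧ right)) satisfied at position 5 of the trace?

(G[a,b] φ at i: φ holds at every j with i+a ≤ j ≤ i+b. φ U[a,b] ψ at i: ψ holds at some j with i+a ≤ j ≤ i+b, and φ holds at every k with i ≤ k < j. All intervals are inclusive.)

Need some j in [6,6] with G[<=2] (left ∧ right), and right at every k in [5,j-1].
  j=6: G[<=2] (left ∧ right) — fails at 6.
No j in the window works → until fails.

Does not hold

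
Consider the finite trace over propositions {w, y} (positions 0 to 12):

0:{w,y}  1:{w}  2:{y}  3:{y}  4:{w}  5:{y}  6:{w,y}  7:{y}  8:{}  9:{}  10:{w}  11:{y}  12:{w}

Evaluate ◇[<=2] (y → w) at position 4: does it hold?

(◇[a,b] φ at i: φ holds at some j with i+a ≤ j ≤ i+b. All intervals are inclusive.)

Holds

Check (y → w) at each j in [4,6]:
  j=4: true
  j=5: false
  j=6: true
Found at j=4 → formula holds.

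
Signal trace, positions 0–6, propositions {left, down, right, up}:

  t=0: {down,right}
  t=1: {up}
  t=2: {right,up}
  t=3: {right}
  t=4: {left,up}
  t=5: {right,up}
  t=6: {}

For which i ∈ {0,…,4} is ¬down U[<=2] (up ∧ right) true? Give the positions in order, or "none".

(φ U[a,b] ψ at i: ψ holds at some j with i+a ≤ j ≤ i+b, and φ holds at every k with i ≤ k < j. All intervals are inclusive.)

Evaluate at each i in [0,4]:
  i=0: ✗ (lhs fails at k=0 before rhs at j=2)
  i=1: ✓ (rhs at j=2; lhs holds on [1,1])
  i=2: ✓ (rhs at j=2)
  i=3: ✓ (rhs at j=5; lhs holds on [3,4])
  i=4: ✓ (rhs at j=5; lhs holds on [4,4])

1, 2, 3, 4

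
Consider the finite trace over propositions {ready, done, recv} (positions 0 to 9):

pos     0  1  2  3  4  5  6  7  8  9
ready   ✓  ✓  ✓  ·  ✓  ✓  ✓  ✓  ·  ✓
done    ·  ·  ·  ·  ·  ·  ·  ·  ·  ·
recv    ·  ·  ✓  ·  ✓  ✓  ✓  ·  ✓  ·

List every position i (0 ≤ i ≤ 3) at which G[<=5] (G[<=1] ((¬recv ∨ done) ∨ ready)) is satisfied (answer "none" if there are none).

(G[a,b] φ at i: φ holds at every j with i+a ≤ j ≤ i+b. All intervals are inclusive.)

Evaluate at each i in [0,3]:
  i=0: ✓ (all of [0,5])
  i=1: ✓ (all of [1,6])
  i=2: ✗ (fails at j=7)
  i=3: ✗ (fails at j=7)

0, 1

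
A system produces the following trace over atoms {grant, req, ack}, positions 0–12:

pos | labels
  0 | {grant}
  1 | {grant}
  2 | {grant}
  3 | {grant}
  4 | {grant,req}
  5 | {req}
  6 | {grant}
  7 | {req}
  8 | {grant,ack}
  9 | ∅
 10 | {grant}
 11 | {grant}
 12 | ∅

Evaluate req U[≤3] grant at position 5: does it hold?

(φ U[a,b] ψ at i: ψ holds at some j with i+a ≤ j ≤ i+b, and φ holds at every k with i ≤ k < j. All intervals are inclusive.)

Yes

Need some j in [5,8] with grant, and req at every k in [5,j-1].
  j=5: grant false.
  j=6: grant holds; req holds at every k in [5,5] → satisfied.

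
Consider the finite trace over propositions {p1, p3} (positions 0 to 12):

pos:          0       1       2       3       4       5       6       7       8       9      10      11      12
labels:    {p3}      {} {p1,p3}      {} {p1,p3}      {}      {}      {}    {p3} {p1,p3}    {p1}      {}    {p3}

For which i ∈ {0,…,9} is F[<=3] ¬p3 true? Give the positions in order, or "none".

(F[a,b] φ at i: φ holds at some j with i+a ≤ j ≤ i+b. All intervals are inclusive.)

Evaluate at each i in [0,9]:
  i=0: ✓ (witness j=1)
  i=1: ✓ (witness j=1)
  i=2: ✓ (witness j=3)
  i=3: ✓ (witness j=3)
  i=4: ✓ (witness j=5)
  i=5: ✓ (witness j=5)
  i=6: ✓ (witness j=6)
  i=7: ✓ (witness j=7)
  i=8: ✓ (witness j=10)
  i=9: ✓ (witness j=10)

0, 1, 2, 3, 4, 5, 6, 7, 8, 9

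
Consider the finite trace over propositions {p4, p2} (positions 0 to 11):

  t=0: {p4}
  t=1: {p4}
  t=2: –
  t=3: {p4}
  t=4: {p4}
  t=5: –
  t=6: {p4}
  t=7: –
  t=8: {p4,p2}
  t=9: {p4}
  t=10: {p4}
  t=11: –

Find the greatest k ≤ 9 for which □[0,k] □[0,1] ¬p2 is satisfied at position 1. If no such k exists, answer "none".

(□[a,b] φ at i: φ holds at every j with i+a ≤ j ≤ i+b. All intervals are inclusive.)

5

□[0,1] ¬p2 must hold from j=1 onward; find where it first fails.
  j=1: holds
  j=2: holds
  j=3: holds
  j=4: holds
  j=5: holds
  j=6: holds
  j=7: fails
Holds on [1,6], so largest k = 5.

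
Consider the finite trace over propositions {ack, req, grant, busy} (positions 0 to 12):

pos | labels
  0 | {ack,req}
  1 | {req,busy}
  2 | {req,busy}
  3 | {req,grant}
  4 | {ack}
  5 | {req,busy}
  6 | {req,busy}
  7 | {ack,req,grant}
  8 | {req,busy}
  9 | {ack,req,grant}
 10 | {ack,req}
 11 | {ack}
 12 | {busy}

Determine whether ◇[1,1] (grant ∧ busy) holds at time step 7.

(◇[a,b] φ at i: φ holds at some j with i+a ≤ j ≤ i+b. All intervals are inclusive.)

False

Check (grant ∧ busy) at each j in [8,8]:
  j=8: false
No position in the window satisfies it → formula fails.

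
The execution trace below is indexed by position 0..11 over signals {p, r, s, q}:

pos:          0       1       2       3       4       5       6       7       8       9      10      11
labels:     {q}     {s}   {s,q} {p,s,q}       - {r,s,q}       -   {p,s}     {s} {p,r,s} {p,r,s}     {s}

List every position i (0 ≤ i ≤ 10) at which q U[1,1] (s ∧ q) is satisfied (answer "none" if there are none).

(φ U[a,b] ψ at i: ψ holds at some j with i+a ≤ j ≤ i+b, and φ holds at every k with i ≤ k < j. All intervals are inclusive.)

Evaluate at each i in [0,10]:
  i=0: ✗ (no rhs in [1,1])
  i=1: ✗ (lhs fails at k=1 before rhs at j=2)
  i=2: ✓ (rhs at j=3; lhs holds on [2,2])
  i=3: ✗ (no rhs in [4,4])
  i=4: ✗ (lhs fails at k=4 before rhs at j=5)
  i=5: ✗ (no rhs in [6,6])
  i=6: ✗ (no rhs in [7,7])
  i=7: ✗ (no rhs in [8,8])
  i=8: ✗ (no rhs in [9,9])
  i=9: ✗ (no rhs in [10,10])
  i=10: ✗ (no rhs in [11,11])

2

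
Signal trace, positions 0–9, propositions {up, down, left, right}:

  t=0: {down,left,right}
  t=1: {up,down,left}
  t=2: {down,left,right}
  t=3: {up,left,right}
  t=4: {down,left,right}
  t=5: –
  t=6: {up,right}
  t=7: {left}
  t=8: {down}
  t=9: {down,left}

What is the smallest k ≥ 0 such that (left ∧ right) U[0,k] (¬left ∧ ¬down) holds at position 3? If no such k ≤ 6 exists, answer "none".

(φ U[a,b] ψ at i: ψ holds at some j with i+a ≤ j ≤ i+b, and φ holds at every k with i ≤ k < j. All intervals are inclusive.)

2

Need earliest j ≥ 3 with (¬left ∧ ¬down), and (left ∧ right) at every k in [3,j-1].
  j=3: rhs fails.
  j=4: rhs fails.
  j=5: rhs holds; lhs holds on [3,4]. k = 2.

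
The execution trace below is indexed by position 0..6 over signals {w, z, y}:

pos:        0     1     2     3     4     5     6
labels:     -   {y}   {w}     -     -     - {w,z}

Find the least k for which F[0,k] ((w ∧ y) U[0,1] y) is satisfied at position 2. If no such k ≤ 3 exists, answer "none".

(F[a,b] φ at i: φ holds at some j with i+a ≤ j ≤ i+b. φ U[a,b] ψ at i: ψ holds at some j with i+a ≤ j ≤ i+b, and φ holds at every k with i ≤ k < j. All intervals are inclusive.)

none

Scan j = 2,3,… for ((w ∧ y) U[0,1] y):
  j=2: fails
  j=3: fails
  j=4: fails
  j=5: fails
No j in [2,5] satisfies it → none.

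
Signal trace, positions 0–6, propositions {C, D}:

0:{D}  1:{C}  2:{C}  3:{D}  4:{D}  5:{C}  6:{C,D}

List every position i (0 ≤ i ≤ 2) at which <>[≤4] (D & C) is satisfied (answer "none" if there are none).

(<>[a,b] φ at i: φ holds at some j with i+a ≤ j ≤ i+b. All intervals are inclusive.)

Evaluate at each i in [0,2]:
  i=0: ✗ (none in [0,4])
  i=1: ✗ (none in [1,5])
  i=2: ✓ (witness j=6)

2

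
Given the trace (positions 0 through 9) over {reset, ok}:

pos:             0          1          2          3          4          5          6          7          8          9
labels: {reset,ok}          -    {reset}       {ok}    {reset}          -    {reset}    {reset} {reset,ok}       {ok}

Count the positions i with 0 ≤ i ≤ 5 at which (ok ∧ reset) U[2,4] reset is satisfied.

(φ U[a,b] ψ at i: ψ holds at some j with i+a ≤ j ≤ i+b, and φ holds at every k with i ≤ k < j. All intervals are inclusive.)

0

Evaluate at each i in [0,5]:
  i=0: ✗ (lhs fails at k=1 before rhs at j=2)
  i=1: ✗ (lhs fails at k=1 before rhs at j=4)
  i=2: ✗ (lhs fails at k=2 before rhs at j=4)
  i=3: ✗ (lhs fails at k=3 before rhs at j=6)
  i=4: ✗ (lhs fails at k=4 before rhs at j=6)
  i=5: ✗ (lhs fails at k=5 before rhs at j=7)
Positions where it holds: {} → 0.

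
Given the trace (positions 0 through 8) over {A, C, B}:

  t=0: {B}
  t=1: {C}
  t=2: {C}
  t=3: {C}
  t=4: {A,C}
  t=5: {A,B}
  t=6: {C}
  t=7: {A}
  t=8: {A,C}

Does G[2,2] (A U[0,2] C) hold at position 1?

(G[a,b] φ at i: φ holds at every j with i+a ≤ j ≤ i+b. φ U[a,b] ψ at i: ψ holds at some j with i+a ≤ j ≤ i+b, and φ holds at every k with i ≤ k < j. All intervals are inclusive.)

Yes

Check (A U[0,2] C) at every j in [3,3]:
  j=3: holds
All positions satisfy it → formula holds.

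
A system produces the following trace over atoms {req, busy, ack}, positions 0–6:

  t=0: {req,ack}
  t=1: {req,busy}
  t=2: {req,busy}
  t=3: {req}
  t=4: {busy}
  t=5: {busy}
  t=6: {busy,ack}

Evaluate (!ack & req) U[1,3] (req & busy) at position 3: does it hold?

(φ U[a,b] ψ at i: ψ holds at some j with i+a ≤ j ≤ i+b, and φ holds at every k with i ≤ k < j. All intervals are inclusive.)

Need some j in [4,6] with (req & busy), and (!ack & req) at every k in [3,j-1].
  j=4: (req & busy) false.
  j=5: (req & busy) false.
  j=6: (req & busy) false.
No j in the window works → until fails.

False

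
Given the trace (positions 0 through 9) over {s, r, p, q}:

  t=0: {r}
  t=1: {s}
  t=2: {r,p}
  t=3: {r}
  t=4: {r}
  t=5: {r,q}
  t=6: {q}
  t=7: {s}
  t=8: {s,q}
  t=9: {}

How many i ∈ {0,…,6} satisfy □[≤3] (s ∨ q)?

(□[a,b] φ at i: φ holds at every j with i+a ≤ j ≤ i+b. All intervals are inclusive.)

1

Evaluate at each i in [0,6]:
  i=0: ✗ (fails at j=0)
  i=1: ✗ (fails at j=2)
  i=2: ✗ (fails at j=2)
  i=3: ✗ (fails at j=3)
  i=4: ✗ (fails at j=4)
  i=5: ✓ (all of [5,8])
  i=6: ✗ (fails at j=9)
Positions where it holds: {5} → 1.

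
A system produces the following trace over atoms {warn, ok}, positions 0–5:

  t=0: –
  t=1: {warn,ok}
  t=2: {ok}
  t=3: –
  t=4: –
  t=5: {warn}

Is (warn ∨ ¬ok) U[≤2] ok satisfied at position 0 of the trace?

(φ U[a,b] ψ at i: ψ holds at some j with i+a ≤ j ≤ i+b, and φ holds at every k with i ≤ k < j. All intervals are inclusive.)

Need some j in [0,2] with ok, and (warn ∨ ¬ok) at every k in [0,j-1].
  j=0: ok false.
  j=1: ok holds; (warn ∨ ¬ok) holds at every k in [0,0] → satisfied.

Holds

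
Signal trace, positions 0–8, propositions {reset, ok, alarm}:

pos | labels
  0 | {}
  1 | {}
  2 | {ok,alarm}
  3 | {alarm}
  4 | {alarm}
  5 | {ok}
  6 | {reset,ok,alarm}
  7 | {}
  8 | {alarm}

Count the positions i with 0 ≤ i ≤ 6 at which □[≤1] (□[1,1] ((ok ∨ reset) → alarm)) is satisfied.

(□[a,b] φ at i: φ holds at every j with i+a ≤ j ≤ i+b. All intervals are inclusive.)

5

Evaluate at each i in [0,6]:
  i=0: ✓ (all of [0,1])
  i=1: ✓ (all of [1,2])
  i=2: ✓ (all of [2,3])
  i=3: ✗ (fails at j=4)
  i=4: ✗ (fails at j=4)
  i=5: ✓ (all of [5,6])
  i=6: ✓ (all of [6,7])
Positions where it holds: {0, 1, 2, 5, 6} → 5.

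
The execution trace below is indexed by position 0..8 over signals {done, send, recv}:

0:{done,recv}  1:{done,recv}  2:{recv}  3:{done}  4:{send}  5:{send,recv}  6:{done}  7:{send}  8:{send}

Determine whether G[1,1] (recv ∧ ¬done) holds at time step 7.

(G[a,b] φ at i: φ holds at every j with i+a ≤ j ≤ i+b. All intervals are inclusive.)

No

Check (recv ∧ ¬done) at every j in [8,8]:
  j=8: false
Fails at j=8 → formula fails.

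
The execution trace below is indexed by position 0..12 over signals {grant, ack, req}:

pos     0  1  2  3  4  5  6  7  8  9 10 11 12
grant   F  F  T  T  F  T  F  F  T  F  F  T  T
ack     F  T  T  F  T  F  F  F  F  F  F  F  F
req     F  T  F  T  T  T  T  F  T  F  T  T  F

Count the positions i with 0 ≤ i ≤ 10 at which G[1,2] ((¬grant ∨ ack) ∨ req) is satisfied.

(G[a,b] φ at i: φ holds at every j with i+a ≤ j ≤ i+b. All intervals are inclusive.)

10

Evaluate at each i in [0,10]:
  i=0: ✓ (all of [1,2])
  i=1: ✓ (all of [2,3])
  i=2: ✓ (all of [3,4])
  i=3: ✓ (all of [4,5])
  i=4: ✓ (all of [5,6])
  i=5: ✓ (all of [6,7])
  i=6: ✓ (all of [7,8])
  i=7: ✓ (all of [8,9])
  i=8: ✓ (all of [9,10])
  i=9: ✓ (all of [10,11])
  i=10: ✗ (fails at j=12)
Positions where it holds: {0, 1, 2, 3, 4, 5, 6, 7, 8, 9} → 10.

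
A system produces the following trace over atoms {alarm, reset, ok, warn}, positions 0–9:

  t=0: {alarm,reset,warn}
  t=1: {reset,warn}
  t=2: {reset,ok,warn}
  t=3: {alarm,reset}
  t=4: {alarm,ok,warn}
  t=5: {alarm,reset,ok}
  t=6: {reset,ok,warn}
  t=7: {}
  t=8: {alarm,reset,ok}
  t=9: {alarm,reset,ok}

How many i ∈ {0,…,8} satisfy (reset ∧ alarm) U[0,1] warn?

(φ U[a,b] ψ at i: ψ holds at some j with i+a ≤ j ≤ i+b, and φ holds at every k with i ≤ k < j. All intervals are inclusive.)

7

Evaluate at each i in [0,8]:
  i=0: ✓ (rhs at j=0)
  i=1: ✓ (rhs at j=1)
  i=2: ✓ (rhs at j=2)
  i=3: ✓ (rhs at j=4; lhs holds on [3,3])
  i=4: ✓ (rhs at j=4)
  i=5: ✓ (rhs at j=6; lhs holds on [5,5])
  i=6: ✓ (rhs at j=6)
  i=7: ✗ (no rhs in [7,8])
  i=8: ✗ (no rhs in [8,9])
Positions where it holds: {0, 1, 2, 3, 4, 5, 6} → 7.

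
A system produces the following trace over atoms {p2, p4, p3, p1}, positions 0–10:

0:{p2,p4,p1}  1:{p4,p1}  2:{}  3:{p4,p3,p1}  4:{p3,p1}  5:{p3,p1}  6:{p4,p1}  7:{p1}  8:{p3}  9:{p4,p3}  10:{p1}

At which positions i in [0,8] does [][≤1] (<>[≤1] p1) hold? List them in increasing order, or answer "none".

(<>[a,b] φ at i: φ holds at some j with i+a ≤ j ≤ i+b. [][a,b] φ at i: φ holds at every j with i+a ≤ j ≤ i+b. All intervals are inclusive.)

Evaluate at each i in [0,8]:
  i=0: ✓ (all of [0,1])
  i=1: ✓ (all of [1,2])
  i=2: ✓ (all of [2,3])
  i=3: ✓ (all of [3,4])
  i=4: ✓ (all of [4,5])
  i=5: ✓ (all of [5,6])
  i=6: ✓ (all of [6,7])
  i=7: ✗ (fails at j=8)
  i=8: ✗ (fails at j=8)

0, 1, 2, 3, 4, 5, 6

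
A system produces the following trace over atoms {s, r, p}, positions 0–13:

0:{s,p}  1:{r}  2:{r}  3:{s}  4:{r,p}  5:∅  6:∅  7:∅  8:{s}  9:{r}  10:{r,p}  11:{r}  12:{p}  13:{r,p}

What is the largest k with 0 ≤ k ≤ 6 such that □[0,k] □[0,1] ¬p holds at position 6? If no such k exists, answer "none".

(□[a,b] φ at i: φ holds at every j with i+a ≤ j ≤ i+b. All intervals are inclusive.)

□[0,1] ¬p must hold from j=6 onward; find where it first fails.
  j=6: holds
  j=7: holds
  j=8: holds
  j=9: fails
Holds on [6,8], so largest k = 2.

2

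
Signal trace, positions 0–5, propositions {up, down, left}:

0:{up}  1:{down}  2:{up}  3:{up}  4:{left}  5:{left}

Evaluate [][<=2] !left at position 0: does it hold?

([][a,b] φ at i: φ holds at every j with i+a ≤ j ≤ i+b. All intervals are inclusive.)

Check !left at every j in [0,2]:
  j=0: true
  j=1: true
  j=2: true
All positions satisfy it → formula holds.

True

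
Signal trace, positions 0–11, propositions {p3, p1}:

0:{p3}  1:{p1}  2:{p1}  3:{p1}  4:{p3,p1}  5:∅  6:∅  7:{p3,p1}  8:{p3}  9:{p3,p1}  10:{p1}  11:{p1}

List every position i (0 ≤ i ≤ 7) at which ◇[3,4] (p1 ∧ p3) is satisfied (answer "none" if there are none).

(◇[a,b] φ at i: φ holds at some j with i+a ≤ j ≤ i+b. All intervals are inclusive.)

0, 1, 3, 4, 5, 6

Evaluate at each i in [0,7]:
  i=0: ✓ (witness j=4)
  i=1: ✓ (witness j=4)
  i=2: ✗ (none in [5,6])
  i=3: ✓ (witness j=7)
  i=4: ✓ (witness j=7)
  i=5: ✓ (witness j=9)
  i=6: ✓ (witness j=9)
  i=7: ✗ (none in [10,11])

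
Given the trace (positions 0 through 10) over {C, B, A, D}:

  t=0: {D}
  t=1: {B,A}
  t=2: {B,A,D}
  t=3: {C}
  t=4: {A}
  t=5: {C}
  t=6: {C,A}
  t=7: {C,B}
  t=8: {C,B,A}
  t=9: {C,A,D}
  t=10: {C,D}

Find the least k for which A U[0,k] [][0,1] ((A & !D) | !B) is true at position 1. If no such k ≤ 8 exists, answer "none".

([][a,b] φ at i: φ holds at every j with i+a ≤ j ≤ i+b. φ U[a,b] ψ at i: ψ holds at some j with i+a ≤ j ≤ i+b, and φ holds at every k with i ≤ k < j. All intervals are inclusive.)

2

Need earliest j ≥ 1 with [][0,1] ((A & !D) | !B), and A at every k in [1,j-1].
  j=1: rhs fails.
  j=2: rhs fails.
  j=3: rhs holds; lhs holds on [1,2]. k = 2.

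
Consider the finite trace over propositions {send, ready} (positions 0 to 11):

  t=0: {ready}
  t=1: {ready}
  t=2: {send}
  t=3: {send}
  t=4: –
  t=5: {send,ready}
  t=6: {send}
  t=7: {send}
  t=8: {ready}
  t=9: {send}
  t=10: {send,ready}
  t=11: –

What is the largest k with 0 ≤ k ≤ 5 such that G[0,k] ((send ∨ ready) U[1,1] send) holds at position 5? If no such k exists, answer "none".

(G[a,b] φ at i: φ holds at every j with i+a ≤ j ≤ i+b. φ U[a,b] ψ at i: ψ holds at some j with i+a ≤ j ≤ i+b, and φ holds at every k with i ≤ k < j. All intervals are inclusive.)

1

((send ∨ ready) U[1,1] send) must hold from j=5 onward; find where it first fails.
  j=5: holds
  j=6: holds
  j=7: fails
Holds on [5,6], so largest k = 1.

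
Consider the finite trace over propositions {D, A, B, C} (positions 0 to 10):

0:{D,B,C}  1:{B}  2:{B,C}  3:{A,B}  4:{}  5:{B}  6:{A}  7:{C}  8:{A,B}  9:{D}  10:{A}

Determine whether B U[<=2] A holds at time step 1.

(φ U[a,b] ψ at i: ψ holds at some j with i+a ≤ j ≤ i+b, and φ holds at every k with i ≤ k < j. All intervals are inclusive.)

True

Need some j in [1,3] with A, and B at every k in [1,j-1].
  j=1: A false.
  j=2: A false.
  j=3: A holds; B holds at every k in [1,2] → satisfied.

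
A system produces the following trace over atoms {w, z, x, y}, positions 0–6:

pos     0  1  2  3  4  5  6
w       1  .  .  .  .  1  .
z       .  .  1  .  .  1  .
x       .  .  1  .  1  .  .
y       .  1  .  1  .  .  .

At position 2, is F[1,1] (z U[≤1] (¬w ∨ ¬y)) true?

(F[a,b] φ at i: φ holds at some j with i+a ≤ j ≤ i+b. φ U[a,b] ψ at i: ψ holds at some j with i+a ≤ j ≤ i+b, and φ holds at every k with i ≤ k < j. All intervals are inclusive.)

Check (z U[≤1] (¬w ∨ ¬y)) at each j in [3,3]:
  j=3: holds
Found at j=3 → formula holds.

Yes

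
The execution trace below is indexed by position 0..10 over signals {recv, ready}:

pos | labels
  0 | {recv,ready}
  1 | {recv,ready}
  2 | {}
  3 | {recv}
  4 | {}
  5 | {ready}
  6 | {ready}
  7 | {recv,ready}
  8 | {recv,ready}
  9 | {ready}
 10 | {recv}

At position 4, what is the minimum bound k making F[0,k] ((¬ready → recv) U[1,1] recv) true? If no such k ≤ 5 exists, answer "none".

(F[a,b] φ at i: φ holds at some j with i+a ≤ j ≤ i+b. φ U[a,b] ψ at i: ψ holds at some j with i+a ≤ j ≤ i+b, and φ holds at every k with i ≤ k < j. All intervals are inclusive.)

Scan j = 4,5,… for ((¬ready → recv) U[1,1] recv):
  j=4: fails
  j=5: fails
  j=6: holds
First hit at j=6, so smallest k = 6-4 = 2.

2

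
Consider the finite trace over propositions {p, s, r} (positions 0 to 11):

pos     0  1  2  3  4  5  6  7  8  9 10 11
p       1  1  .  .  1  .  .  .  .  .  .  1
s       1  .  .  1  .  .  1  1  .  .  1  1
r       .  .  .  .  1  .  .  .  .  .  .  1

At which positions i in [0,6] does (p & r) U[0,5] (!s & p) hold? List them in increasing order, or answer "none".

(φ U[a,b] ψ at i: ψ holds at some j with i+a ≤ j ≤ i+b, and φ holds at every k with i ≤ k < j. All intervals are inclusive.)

1, 4

Evaluate at each i in [0,6]:
  i=0: ✗ (lhs fails at k=0 before rhs at j=1)
  i=1: ✓ (rhs at j=1)
  i=2: ✗ (lhs fails at k=2 before rhs at j=4)
  i=3: ✗ (lhs fails at k=3 before rhs at j=4)
  i=4: ✓ (rhs at j=4)
  i=5: ✗ (no rhs in [5,10])
  i=6: ✗ (no rhs in [6,11])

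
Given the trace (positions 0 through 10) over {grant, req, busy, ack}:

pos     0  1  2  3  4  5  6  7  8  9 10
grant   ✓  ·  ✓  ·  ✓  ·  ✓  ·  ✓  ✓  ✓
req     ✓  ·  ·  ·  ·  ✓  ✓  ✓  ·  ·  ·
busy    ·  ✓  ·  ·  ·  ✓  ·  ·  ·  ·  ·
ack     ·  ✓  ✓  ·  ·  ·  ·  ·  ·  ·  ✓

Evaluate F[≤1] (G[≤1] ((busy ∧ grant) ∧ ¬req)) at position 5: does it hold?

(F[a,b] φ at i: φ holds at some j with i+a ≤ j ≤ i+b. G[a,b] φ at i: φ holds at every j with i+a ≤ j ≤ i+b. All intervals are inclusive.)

Check G[≤1] ((busy ∧ grant) ∧ ¬req) at each j in [5,6]:
  j=5: fails at 5
  j=6: fails at 6
No position in the window satisfies it → formula fails.

Does not hold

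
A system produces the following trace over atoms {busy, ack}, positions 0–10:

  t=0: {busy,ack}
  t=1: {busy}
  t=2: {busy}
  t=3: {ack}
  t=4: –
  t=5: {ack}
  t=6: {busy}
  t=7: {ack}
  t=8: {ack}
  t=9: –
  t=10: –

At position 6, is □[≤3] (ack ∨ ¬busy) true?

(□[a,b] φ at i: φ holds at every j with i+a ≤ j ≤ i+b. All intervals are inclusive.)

False

Check (ack ∨ ¬busy) at every j in [6,9]:
  j=6: false
  j=7: true
  j=8: true
  j=9: true
Fails at j=6 → formula fails.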